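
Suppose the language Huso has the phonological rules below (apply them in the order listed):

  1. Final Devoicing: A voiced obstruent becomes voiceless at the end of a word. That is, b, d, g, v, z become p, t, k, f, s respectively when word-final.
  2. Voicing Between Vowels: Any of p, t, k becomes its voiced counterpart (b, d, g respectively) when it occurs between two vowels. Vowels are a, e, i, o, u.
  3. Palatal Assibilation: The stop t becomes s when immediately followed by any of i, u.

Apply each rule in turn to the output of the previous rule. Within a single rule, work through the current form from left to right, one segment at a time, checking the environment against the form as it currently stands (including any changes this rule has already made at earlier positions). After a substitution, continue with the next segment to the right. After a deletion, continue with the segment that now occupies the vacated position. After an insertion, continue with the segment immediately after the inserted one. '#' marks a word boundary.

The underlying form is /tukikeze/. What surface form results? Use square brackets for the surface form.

[sugigeze]

1 Final Devoicing: no change — [tukikeze]
2 Voicing Between Vowels: [tukikeze] → [tugigeze]
3 Palatal Assibilation: [tugigeze] → [sugigeze]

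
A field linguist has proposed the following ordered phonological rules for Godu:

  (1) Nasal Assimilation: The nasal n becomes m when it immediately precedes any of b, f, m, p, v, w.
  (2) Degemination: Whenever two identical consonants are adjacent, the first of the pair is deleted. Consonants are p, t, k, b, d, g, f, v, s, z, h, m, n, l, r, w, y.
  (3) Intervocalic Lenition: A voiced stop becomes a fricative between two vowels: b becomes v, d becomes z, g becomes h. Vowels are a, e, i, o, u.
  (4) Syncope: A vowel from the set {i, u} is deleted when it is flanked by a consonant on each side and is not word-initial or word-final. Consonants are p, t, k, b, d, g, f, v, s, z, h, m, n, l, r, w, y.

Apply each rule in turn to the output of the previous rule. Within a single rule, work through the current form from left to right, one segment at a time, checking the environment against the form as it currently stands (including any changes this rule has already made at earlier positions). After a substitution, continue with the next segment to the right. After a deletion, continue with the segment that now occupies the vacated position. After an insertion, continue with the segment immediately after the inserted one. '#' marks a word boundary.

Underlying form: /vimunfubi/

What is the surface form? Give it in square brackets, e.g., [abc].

(1) Nasal Assimilation: [vimunfubi] → [vimumfubi]
(2) Degemination: no change — [vimumfubi]
(3) Intervocalic Lenition: [vimumfubi] → [vimumfuvi]
(4) Syncope: [vimumfuvi] → [vmmfvi]

[vmmfvi]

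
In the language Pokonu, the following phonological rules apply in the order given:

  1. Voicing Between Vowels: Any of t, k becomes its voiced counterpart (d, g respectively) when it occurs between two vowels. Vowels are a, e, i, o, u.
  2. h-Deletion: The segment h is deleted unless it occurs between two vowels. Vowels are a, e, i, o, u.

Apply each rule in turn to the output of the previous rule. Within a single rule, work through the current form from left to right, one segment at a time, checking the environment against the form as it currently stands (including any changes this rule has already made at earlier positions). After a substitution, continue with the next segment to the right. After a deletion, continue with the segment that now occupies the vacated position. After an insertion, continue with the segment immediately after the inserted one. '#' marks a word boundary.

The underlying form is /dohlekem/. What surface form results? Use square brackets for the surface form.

1 Voicing Between Vowels: [dohlekem] → [dohlegem]
2 h-Deletion: [dohlegem] → [dolegem]

[dolegem]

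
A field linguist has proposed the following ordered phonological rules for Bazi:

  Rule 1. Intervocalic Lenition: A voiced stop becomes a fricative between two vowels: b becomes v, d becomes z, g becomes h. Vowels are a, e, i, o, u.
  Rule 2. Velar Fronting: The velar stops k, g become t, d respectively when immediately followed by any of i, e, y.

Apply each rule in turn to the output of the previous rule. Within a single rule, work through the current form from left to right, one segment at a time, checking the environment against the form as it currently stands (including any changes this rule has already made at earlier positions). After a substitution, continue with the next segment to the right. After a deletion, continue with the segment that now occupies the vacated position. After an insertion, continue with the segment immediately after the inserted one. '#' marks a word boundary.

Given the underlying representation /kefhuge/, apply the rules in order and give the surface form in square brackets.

[tefhuhe]

Rule 1 Intervocalic Lenition: [kefhuge] → [kefhuhe]
Rule 2 Velar Fronting: [kefhuhe] → [tefhuhe]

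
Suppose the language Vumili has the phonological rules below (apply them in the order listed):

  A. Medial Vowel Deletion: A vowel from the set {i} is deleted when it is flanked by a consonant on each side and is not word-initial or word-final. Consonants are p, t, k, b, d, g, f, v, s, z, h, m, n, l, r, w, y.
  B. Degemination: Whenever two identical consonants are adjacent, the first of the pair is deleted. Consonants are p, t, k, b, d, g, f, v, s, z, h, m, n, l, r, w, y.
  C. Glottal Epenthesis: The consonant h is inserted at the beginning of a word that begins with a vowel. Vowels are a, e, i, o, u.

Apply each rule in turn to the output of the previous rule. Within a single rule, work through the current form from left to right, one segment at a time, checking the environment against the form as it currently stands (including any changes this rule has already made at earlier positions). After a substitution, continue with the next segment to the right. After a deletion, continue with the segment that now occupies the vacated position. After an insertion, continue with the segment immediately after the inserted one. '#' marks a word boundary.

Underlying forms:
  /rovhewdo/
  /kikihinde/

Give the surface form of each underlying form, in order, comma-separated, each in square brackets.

[rovhewdo], [khnde]

/rovhewdo/:
  A Medial Vowel Deletion: no change — [rovhewdo]
  B Degemination: no change — [rovhewdo]
  C Glottal Epenthesis: no change — [rovhewdo]
/kikihinde/:
  A Medial Vowel Deletion: [kikihinde] → [kkhnde]
  B Degemination: [kkhnde] → [khnde]
  C Glottal Epenthesis: no change — [khnde]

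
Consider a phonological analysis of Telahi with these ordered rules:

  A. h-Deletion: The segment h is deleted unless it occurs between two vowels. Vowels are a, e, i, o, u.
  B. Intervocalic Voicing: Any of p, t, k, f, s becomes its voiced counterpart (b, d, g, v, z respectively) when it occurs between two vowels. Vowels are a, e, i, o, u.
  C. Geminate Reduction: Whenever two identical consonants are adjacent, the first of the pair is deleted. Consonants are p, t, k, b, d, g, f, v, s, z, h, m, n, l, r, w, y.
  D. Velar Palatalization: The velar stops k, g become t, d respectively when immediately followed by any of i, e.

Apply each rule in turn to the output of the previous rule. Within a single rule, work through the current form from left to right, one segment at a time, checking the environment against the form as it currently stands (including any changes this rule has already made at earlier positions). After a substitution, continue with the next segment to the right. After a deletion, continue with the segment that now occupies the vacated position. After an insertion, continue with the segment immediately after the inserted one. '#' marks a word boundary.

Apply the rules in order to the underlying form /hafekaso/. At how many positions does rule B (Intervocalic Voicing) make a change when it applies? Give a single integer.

3

A h-Deletion: [hafekaso] → [afekaso]
B Intervocalic Voicing: [afekaso] → [avegazo]
C Geminate Reduction: no change — [avegazo]
D Velar Palatalization: no change — [avegazo]
Rule B changed 3 position(s).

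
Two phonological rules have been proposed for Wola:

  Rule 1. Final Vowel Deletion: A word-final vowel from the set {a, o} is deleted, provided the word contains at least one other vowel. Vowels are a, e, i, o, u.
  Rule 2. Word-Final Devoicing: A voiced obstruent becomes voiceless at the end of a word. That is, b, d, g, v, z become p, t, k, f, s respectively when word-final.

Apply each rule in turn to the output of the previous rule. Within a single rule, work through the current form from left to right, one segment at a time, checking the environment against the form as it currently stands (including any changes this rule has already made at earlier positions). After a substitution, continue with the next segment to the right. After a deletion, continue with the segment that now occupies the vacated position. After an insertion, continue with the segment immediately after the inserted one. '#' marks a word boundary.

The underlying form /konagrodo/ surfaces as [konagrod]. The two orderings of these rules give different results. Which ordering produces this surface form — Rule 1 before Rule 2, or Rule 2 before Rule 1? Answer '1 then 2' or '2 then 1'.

2 then 1

Order 1 then 2:
  1 Final Vowel Deletion: [konagrodo] → [konagrod]
  2 Word-Final Devoicing: [konagrod] → [konagrot]
  result: [konagrot]
Order 2 then 1:
  2 Word-Final Devoicing: no change — [konagrodo]
  1 Final Vowel Deletion: [konagrodo] → [konagrod]
  result: [konagrod]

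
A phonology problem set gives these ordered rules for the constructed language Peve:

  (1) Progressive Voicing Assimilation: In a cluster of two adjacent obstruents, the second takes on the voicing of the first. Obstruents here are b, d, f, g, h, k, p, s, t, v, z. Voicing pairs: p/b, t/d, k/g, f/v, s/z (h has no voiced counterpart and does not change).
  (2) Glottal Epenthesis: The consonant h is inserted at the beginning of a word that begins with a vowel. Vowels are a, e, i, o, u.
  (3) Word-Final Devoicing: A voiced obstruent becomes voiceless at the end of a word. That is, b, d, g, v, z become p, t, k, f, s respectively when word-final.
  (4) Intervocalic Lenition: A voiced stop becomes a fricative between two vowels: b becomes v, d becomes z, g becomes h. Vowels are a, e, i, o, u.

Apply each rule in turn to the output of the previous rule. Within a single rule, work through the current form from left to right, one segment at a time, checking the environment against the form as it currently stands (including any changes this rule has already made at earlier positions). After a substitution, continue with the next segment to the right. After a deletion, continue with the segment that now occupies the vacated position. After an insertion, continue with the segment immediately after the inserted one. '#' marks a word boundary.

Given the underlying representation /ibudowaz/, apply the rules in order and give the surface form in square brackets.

(1) Progressive Voicing Assimilation: no change — [ibudowaz]
(2) Glottal Epenthesis: [ibudowaz] → [hibudowaz]
(3) Word-Final Devoicing: [hibudowaz] → [hibudowas]
(4) Intervocalic Lenition: [hibudowas] → [hivuzowas]

[hivuzowas]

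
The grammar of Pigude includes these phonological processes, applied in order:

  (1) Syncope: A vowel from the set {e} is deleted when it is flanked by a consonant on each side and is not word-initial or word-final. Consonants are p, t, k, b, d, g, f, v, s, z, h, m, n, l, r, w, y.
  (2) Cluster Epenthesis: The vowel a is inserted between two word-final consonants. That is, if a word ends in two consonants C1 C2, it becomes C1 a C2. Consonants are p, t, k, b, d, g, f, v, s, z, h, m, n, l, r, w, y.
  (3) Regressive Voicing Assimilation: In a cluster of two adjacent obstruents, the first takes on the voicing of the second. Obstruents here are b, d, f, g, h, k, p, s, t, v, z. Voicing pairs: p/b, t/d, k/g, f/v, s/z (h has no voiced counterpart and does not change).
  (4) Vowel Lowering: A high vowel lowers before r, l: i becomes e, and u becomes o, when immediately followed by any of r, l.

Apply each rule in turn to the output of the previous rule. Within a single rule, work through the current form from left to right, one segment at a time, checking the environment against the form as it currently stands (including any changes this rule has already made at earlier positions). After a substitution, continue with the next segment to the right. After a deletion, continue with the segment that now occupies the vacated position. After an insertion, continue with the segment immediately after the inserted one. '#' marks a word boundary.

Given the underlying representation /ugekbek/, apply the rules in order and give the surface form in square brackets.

(1) Syncope: [ugekbek] → [ugkbk]
(2) Cluster Epenthesis: [ugkbk] → [ugkbak]
(3) Regressive Voicing Assimilation: [ugkbak] → [ukgbak]
(4) Vowel Lowering: no change — [ukgbak]

[ukgbak]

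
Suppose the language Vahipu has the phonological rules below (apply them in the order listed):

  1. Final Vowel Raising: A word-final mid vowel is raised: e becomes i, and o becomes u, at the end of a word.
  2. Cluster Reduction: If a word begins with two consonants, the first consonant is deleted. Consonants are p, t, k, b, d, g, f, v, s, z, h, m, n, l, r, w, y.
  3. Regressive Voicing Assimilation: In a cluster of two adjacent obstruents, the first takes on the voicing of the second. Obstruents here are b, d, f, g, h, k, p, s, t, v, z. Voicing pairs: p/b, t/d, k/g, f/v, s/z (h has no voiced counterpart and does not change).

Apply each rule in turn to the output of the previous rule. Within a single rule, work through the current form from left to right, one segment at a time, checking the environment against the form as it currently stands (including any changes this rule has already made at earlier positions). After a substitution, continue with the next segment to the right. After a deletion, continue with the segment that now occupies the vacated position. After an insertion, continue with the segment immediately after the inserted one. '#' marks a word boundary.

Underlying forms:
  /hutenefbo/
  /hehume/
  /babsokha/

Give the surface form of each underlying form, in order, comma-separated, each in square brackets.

/hutenefbo/:
  1 Final Vowel Raising: [hutenefbo] → [hutenefbu]
  2 Cluster Reduction: no change — [hutenefbu]
  3 Regressive Voicing Assimilation: [hutenefbu] → [hutenevbu]
/hehume/:
  1 Final Vowel Raising: [hehume] → [hehumi]
  2 Cluster Reduction: no change — [hehumi]
  3 Regressive Voicing Assimilation: no change — [hehumi]
/babsokha/:
  1 Final Vowel Raising: no change — [babsokha]
  2 Cluster Reduction: no change — [babsokha]
  3 Regressive Voicing Assimilation: [babsokha] → [bapsokha]

[hutenevbu], [hehumi], [bapsokha]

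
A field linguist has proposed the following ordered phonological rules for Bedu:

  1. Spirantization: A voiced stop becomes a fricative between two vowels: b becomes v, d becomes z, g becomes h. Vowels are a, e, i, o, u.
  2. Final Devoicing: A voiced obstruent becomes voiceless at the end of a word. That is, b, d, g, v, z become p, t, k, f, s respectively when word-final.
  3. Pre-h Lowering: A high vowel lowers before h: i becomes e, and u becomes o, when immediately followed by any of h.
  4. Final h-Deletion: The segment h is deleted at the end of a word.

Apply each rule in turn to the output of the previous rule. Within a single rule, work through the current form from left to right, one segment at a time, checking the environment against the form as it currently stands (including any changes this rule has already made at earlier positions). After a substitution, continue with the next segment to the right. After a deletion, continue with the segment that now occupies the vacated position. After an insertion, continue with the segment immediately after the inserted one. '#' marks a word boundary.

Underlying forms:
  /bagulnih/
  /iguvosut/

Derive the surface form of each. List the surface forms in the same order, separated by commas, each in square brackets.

[bahulne], [ehuvosut]

/bagulnih/:
  1 Spirantization: [bagulnih] → [bahulnih]
  2 Final Devoicing: no change — [bahulnih]
  3 Pre-h Lowering: [bahulnih] → [bahulneh]
  4 Final h-Deletion: [bahulneh] → [bahulne]
/iguvosut/:
  1 Spirantization: [iguvosut] → [ihuvosut]
  2 Final Devoicing: no change — [ihuvosut]
  3 Pre-h Lowering: [ihuvosut] → [ehuvosut]
  4 Final h-Deletion: no change — [ehuvosut]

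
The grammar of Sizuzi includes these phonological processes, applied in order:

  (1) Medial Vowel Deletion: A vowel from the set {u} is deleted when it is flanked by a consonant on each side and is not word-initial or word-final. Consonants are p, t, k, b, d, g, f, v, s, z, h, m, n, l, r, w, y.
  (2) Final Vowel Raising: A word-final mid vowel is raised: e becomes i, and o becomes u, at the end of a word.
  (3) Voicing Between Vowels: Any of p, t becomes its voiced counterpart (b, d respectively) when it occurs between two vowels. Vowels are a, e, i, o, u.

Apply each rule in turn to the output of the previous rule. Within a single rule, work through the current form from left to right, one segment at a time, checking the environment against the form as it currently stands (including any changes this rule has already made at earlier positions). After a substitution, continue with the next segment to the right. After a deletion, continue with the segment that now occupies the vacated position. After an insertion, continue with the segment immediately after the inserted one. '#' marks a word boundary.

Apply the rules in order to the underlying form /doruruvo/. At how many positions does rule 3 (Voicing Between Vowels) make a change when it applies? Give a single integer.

0

(1) Medial Vowel Deletion: [doruruvo] → [dorrvo]
(2) Final Vowel Raising: [dorrvo] → [dorrvu]
(3) Voicing Between Vowels: no change — [dorrvu]
Rule 3 changed 0 position(s).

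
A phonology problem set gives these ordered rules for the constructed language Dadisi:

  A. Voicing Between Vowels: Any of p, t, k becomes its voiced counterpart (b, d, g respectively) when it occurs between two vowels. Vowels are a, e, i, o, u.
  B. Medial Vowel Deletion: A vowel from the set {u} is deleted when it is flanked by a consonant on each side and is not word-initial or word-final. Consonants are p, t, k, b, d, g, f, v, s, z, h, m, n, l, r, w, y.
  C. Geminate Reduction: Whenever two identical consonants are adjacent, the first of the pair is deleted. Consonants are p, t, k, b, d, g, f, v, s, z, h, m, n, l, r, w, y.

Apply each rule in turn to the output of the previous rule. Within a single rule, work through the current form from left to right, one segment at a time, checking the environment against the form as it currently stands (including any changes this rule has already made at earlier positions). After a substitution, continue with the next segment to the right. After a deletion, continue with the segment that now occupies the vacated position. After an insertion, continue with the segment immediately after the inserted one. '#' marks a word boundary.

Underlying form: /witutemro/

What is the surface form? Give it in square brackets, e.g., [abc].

[widemro]

A Voicing Between Vowels: [witutemro] → [widudemro]
B Medial Vowel Deletion: [widudemro] → [widdemro]
C Geminate Reduction: [widdemro] → [widemro]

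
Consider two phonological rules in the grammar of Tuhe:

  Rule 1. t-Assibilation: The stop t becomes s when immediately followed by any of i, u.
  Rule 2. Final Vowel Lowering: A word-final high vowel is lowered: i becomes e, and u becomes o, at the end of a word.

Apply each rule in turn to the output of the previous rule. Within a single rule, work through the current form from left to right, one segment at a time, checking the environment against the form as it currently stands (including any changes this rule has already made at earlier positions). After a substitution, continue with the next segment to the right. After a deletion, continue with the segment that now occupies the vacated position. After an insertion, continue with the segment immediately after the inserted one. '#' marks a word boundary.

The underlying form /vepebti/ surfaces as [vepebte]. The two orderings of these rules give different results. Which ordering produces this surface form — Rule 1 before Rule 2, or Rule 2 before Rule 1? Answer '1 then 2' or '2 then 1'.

2 then 1

Order 1 then 2:
  1 t-Assibilation: [vepebti] → [vepebsi]
  2 Final Vowel Lowering: [vepebsi] → [vepebse]
  result: [vepebse]
Order 2 then 1:
  2 Final Vowel Lowering: [vepebti] → [vepebte]
  1 t-Assibilation: no change — [vepebte]
  result: [vepebte]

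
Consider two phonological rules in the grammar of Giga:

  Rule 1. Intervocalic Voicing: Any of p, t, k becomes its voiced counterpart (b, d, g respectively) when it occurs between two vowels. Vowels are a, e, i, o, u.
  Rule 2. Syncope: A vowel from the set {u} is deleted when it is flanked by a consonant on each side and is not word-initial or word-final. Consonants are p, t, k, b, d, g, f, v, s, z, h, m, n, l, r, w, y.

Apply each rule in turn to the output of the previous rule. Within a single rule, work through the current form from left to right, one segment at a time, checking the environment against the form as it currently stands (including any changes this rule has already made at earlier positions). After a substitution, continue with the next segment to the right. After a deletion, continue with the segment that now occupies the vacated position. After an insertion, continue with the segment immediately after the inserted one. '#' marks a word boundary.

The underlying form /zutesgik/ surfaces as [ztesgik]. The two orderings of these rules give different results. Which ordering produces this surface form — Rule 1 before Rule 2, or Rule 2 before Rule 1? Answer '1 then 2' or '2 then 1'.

2 then 1

Order 1 then 2:
  1 Intervocalic Voicing: [zutesgik] → [zudesgik]
  2 Syncope: [zudesgik] → [zdesgik]
  result: [zdesgik]
Order 2 then 1:
  2 Syncope: [zutesgik] → [ztesgik]
  1 Intervocalic Voicing: no change — [ztesgik]
  result: [ztesgik]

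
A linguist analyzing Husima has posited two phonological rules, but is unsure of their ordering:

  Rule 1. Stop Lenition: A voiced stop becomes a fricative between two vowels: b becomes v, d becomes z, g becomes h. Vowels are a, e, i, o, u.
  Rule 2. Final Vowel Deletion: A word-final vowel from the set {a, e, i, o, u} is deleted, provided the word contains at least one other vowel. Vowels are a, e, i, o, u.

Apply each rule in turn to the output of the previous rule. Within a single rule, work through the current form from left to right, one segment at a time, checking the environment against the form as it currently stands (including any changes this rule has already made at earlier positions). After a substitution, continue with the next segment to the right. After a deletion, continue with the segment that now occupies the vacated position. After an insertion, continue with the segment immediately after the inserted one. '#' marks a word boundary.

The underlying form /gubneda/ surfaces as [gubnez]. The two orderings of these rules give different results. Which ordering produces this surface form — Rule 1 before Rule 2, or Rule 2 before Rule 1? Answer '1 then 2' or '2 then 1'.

1 then 2

Order 1 then 2:
  1 Stop Lenition: [gubneda] → [gubneza]
  2 Final Vowel Deletion: [gubneza] → [gubnez]
  result: [gubnez]
Order 2 then 1:
  2 Final Vowel Deletion: [gubneda] → [gubned]
  1 Stop Lenition: no change — [gubned]
  result: [gubned]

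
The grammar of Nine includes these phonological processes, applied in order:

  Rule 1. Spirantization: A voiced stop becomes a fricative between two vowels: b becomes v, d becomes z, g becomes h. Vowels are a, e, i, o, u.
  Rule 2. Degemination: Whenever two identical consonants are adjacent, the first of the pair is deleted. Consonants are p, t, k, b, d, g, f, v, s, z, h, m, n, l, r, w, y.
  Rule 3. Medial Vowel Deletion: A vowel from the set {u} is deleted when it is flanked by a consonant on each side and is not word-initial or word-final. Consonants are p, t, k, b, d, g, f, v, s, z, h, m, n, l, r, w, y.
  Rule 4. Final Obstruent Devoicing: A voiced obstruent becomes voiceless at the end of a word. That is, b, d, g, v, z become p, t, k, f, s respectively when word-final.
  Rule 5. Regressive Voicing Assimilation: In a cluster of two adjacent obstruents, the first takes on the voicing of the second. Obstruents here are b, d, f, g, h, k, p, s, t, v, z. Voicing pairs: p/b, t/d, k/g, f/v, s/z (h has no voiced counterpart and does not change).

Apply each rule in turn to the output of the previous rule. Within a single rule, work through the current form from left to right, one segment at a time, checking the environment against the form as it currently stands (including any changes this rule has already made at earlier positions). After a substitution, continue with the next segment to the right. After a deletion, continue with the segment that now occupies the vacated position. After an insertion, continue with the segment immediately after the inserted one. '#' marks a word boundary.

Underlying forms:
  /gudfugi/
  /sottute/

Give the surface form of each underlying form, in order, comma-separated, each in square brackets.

/gudfugi/:
  Rule 1 Spirantization: [gudfugi] → [gudfuhi]
  Rule 2 Degemination: no change — [gudfuhi]
  Rule 3 Medial Vowel Deletion: [gudfuhi] → [gdfhi]
  Rule 4 Final Obstruent Devoicing: no change — [gdfhi]
  Rule 5 Regressive Voicing Assimilation: [gdfhi] → [gtfhi]
/sottute/:
  Rule 1 Spirantization: no change — [sottute]
  Rule 2 Degemination: [sottute] → [sotute]
  Rule 3 Medial Vowel Deletion: [sotute] → [sotte]
  Rule 4 Final Obstruent Devoicing: no change — [sotte]
  Rule 5 Regressive Voicing Assimilation: no change — [sotte]

[gtfhi], [sotte]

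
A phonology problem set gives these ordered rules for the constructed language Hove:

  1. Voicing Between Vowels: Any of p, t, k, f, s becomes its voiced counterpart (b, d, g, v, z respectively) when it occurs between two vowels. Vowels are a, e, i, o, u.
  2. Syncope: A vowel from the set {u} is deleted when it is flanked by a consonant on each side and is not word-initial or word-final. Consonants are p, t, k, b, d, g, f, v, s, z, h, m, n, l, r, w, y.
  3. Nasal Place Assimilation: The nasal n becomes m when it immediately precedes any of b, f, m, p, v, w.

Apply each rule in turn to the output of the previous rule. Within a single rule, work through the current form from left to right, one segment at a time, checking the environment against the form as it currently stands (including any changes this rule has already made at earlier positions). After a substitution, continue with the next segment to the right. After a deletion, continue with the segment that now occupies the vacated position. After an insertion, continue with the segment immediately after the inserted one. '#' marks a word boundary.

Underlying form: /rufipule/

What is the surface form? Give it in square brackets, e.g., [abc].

1 Voicing Between Vowels: [rufipule] → [ruvibule]
2 Syncope: [ruvibule] → [rvible]
3 Nasal Place Assimilation: no change — [rvible]

[rvible]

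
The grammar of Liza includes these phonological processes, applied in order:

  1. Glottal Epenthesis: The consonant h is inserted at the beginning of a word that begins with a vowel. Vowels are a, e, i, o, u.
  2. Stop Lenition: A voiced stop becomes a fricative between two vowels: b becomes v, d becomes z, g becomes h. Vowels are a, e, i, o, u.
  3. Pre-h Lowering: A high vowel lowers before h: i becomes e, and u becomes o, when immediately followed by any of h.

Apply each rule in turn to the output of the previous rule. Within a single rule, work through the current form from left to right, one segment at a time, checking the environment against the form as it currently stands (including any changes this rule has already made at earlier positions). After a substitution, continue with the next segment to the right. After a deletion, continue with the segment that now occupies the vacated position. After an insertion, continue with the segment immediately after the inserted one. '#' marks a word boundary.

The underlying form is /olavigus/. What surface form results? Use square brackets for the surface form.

1 Glottal Epenthesis: [olavigus] → [holavigus]
2 Stop Lenition: [holavigus] → [holavihus]
3 Pre-h Lowering: [holavihus] → [holavehus]

[holavehus]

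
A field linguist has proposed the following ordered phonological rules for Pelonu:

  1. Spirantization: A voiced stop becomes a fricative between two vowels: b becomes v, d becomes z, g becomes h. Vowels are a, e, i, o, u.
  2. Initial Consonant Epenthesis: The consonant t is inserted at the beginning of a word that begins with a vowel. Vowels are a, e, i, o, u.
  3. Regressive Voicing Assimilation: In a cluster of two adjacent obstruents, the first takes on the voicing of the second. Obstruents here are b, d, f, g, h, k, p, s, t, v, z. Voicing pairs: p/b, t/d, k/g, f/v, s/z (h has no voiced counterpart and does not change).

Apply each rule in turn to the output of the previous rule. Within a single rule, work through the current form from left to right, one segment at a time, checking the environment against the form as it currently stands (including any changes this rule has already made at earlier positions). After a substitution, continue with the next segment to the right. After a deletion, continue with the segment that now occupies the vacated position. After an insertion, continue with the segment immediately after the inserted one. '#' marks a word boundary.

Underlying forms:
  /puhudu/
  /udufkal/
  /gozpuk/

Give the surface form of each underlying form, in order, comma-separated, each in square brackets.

/puhudu/:
  1 Spirantization: [puhudu] → [puhuzu]
  2 Initial Consonant Epenthesis: no change — [puhuzu]
  3 Regressive Voicing Assimilation: no change — [puhuzu]
/udufkal/:
  1 Spirantization: [udufkal] → [uzufkal]
  2 Initial Consonant Epenthesis: [uzufkal] → [tuzufkal]
  3 Regressive Voicing Assimilation: no change — [tuzufkal]
/gozpuk/:
  1 Spirantization: no change — [gozpuk]
  2 Initial Consonant Epenthesis: no change — [gozpuk]
  3 Regressive Voicing Assimilation: [gozpuk] → [gospuk]

[puhuzu], [tuzufkal], [gospuk]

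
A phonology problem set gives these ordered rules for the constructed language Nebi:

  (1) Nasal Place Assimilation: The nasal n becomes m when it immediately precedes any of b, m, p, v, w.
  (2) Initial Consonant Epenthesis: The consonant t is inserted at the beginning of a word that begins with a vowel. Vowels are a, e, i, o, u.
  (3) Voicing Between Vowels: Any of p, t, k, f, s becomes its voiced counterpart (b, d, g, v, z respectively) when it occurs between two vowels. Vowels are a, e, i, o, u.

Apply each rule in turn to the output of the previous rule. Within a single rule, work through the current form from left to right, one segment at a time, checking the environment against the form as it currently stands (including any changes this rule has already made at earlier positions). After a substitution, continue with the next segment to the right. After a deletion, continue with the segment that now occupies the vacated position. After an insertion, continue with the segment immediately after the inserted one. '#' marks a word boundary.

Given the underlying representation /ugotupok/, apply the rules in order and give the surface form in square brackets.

[tugodubok]

(1) Nasal Place Assimilation: no change — [ugotupok]
(2) Initial Consonant Epenthesis: [ugotupok] → [tugotupok]
(3) Voicing Between Vowels: [tugotupok] → [tugodubok]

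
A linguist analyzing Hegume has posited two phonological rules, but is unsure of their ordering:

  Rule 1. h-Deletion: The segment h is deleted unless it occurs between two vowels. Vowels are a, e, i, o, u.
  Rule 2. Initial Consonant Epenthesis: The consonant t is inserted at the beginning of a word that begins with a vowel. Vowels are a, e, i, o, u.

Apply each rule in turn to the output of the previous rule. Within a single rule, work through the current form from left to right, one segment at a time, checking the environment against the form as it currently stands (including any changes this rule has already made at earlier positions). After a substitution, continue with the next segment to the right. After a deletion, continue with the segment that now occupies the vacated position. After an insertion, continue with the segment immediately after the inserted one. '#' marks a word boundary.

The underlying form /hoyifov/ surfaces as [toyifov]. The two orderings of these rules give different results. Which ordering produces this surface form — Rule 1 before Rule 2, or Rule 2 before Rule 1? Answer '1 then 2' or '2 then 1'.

1 then 2

Order 1 then 2:
  1 h-Deletion: [hoyifov] → [oyifov]
  2 Initial Consonant Epenthesis: [oyifov] → [toyifov]
  result: [toyifov]
Order 2 then 1:
  2 Initial Consonant Epenthesis: no change — [hoyifov]
  1 h-Deletion: [hoyifov] → [oyifov]
  result: [oyifov]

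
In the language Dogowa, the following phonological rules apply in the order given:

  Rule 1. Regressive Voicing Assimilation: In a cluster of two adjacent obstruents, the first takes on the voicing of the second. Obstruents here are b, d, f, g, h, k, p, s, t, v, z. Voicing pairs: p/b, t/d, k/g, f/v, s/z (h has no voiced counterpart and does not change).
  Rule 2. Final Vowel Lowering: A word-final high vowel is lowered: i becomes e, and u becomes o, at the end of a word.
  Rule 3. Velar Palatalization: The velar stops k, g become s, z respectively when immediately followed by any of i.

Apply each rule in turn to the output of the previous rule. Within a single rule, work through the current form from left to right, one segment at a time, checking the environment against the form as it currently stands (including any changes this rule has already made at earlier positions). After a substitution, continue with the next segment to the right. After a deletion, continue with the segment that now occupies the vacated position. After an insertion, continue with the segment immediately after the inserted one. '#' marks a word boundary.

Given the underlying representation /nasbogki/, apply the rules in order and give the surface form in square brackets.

[nazbokke]

Rule 1 Regressive Voicing Assimilation: [nasbogki] → [nazbokki]
Rule 2 Final Vowel Lowering: [nazbokki] → [nazbokke]
Rule 3 Velar Palatalization: no change — [nazbokke]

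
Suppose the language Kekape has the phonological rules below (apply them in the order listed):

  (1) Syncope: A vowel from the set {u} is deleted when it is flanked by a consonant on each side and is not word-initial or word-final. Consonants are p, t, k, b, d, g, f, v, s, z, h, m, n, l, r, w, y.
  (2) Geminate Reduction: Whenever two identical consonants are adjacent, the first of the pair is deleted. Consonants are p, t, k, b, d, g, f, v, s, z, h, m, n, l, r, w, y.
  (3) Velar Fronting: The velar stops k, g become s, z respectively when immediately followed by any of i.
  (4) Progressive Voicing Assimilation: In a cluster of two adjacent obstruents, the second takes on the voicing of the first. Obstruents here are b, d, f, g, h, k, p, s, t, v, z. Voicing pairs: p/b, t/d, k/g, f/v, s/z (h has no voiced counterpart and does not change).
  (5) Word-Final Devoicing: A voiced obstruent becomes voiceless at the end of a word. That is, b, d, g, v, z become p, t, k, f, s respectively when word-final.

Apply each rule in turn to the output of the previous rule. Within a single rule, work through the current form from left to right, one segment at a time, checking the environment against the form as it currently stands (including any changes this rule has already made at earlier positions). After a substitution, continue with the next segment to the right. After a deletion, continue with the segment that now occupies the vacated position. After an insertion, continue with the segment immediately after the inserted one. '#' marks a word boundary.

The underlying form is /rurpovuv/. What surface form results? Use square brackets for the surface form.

(1) Syncope: [rurpovuv] → [rrpovv]
(2) Geminate Reduction: [rrpovv] → [rpov]
(3) Velar Fronting: no change — [rpov]
(4) Progressive Voicing Assimilation: no change — [rpov]
(5) Word-Final Devoicing: [rpov] → [rpof]

[rpof]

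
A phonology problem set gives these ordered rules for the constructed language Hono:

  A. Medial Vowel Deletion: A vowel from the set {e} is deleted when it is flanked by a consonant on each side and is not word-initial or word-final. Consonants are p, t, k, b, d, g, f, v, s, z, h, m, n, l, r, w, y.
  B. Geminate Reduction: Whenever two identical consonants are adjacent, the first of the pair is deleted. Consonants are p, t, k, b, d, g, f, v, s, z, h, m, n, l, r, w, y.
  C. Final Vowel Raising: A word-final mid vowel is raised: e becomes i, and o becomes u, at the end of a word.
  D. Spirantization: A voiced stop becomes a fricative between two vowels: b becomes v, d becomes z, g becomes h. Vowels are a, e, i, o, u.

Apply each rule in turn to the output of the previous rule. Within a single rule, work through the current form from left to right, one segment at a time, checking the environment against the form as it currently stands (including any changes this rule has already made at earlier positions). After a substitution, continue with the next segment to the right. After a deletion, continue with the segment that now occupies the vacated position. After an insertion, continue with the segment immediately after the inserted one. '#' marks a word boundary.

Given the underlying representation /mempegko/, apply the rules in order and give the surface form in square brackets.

[mpgku]

A Medial Vowel Deletion: [mempegko] → [mmpgko]
B Geminate Reduction: [mmpgko] → [mpgko]
C Final Vowel Raising: [mpgko] → [mpgku]
D Spirantization: no change — [mpgku]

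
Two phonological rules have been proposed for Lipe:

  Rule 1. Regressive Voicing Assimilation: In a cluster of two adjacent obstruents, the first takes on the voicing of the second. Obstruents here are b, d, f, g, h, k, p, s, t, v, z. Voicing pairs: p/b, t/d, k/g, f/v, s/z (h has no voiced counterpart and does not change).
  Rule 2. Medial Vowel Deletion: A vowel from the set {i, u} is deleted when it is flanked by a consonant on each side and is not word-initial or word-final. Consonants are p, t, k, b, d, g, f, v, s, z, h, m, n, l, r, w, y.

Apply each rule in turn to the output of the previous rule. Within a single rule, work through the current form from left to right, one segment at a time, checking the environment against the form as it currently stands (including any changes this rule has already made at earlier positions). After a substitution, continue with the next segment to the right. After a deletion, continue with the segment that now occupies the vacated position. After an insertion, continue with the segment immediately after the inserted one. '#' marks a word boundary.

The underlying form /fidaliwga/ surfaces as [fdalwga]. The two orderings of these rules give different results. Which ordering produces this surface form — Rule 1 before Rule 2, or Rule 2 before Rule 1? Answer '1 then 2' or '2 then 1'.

Order 1 then 2:
  1 Regressive Voicing Assimilation: no change — [fidaliwga]
  2 Medial Vowel Deletion: [fidaliwga] → [fdalwga]
  result: [fdalwga]
Order 2 then 1:
  2 Medial Vowel Deletion: [fidaliwga] → [fdalwga]
  1 Regressive Voicing Assimilation: [fdalwga] → [vdalwga]
  result: [vdalwga]

1 then 2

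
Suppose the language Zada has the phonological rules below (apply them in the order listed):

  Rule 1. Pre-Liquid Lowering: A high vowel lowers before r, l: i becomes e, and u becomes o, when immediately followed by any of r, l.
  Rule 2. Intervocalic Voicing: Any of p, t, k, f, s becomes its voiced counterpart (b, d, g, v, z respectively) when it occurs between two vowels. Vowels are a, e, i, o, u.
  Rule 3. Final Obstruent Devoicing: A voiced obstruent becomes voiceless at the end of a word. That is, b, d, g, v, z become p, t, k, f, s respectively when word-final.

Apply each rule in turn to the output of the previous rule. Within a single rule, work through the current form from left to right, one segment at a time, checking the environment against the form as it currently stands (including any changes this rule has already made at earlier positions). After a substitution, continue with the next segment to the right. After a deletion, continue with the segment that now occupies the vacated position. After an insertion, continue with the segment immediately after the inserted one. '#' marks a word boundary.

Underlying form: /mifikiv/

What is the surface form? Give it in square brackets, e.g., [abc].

[mivigif]

Rule 1 Pre-Liquid Lowering: no change — [mifikiv]
Rule 2 Intervocalic Voicing: [mifikiv] → [mivigiv]
Rule 3 Final Obstruent Devoicing: [mivigiv] → [mivigif]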